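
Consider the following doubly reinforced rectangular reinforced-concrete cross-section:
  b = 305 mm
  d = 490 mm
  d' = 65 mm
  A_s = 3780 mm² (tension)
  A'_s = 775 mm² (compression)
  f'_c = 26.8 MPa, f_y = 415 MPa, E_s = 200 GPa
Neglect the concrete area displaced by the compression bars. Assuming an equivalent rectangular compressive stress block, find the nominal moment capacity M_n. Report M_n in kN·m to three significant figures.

Assume both tension and compression steel yield.
Net tension couple steel: A_s − A'_s = 3005 mm².
a = (A_s − A'_s) f_y / (0.85 f'_c b) = 1247075/(0.85 × 26.8 × 305) = 179.49 mm.
c = a/β₁ = 179.49/0.85 = 211.16 mm; ε'_s = 0.003(c − d')/c = 0.0021 ≥ f_y/E_s = 0.0021, so compression steel does yield.
M_n = (A_s − A'_s) f_y (d − a/2) + A'_s f_y (d − d') = [1247075 × (490 − 89.745) + 321625 × (490 − 65)] × 10⁻⁶ = 499.15 + 136.69 = 635.84 kN·m.

M_n ≈ 636 kN·m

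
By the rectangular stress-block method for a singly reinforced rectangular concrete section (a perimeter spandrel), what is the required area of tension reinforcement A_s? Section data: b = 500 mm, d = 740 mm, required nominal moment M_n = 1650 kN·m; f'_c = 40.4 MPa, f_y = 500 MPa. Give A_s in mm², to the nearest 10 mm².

A_s ≈ 4940 mm²

With M_n = 0.85 f'_c a b (d − a/2), solve the quadratic for a:
a = d − √(d² − 2M_n/(0.85 f'_c b)) = 740 − √(740² − 2 × 1650×10⁶/(0.85 × 40.4 × 500)) = 143.84 mm.
A_s = 0.85 f'_c a b / f_y = 0.85 × 40.4 × 143.84 × 500 / 500 = 4939.5 mm².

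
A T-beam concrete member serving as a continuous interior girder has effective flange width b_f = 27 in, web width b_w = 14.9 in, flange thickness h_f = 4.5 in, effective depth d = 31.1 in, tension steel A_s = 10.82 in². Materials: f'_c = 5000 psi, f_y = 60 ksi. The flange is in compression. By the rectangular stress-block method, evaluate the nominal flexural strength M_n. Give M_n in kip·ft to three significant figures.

Tension: T = A_s f_y = 10.82 × 60 = 649.2 kips.
Try a within the flange: a = T/(0.85 f'_c b_f) = 649.2/(0.85 × 5 × 27) = 5.658 in.
a = 5.658 > h_f = 4.5 in: the block extends into the web. Split into flange-overhang and web parts.
C_f = 0.85 f'_c (b_f − b_w) h_f = 0.85 × 5 × (27 − 14.9) × 4.5 = 231.4 kips.
Remaining web compression depth: a_w = (T − C_f)/(0.85 f'_c b_w) = (649.2 − 231.4)/(0.85 × 5 × 14.9) = 6.598 in.
M_n = C_f(d − h_f/2) + (T − C_f)(d − a_w/2) = 231.4 × (31.1 − 2.25) + 417.8 × (31.1 − 3.299) = 6675.9 + 11615.3 = 18291.2 kip·in.
M_n = 18291.2/12 = 1524.27 kip·ft.

M_n ≈ 1520 kip·ft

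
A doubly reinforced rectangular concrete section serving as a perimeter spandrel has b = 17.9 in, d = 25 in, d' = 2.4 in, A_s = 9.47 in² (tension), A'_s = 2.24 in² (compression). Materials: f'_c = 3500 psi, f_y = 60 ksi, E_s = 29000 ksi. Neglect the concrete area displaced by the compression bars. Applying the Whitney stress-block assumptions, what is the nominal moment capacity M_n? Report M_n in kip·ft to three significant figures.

M_n ≈ 1010 kip·ft

Assume both steels yield.
a = (A_s − A'_s) f_y/(0.85 f'_c b) = (9.47 − 2.24) × 60/(0.85 × 3.5 × 17.9) = 8.146 in.
c = a/β₁ = 8.146/0.85 = 9.584 in; ε'_s = 0.003(c − d')/c = 0.0022 ≥ ε_y = 0.0021, so the compression steel yields.
M_n = (A_s − A'_s) f_y (d − a/2) + A'_s f_y (d − d') = 433.8 × (25 − 4.073) + 134.4 × (25 − 2.4) = 9078.1 + 3037.4 = 12115.5 kip·in = 12115.5/12 = 1009.63 kip·ft.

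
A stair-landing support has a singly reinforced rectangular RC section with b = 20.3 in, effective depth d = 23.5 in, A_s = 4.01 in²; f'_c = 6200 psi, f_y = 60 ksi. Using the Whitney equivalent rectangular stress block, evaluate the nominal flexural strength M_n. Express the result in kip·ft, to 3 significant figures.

T = A_s f_y = 4.01 × 60 = 240.6 kips.
a = T/(0.85 f'_c b) = 240.6/(0.85 × 6.2 × 20.3) = 2.249 in.
M_n = T(d − a/2) = 240.6 × (23.5 − 1.1245) = 5383.5 kip·in = 5383.5/12 = 448.63 kip·ft.

M_n ≈ 449 kip·ft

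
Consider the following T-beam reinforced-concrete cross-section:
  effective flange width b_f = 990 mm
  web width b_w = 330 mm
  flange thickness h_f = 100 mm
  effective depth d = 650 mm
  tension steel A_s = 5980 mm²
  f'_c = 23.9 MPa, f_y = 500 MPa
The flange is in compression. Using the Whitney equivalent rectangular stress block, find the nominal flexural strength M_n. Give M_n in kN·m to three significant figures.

M_n ≈ 1670 kN·m

Tension: T = A_s f_y = 5980 × 500 = 2990000 N.
Try a within the flange: a = T/(0.85 f'_c b_f) = 2990000/(0.85 × 23.9 × 990) = 148.67 mm.
a = 148.67 > h_f = 100 mm: the block extends into the web. Split into flange-overhang and web parts.
C_f = 0.85 f'_c (b_f − b_w) h_f = 0.85 × 23.9 × (990 − 330) × 100 = 1340790 N.
Remaining web compression depth: a_w = (T − C_f)/(0.85 f'_c b_w) = (2990000 − 1340790)/(0.85 × 23.9 × 330) = 246.01 mm.
M_n = C_f(d − h_f/2) + (T − C_f)(d − a_w/2) = 1340790 × (650 − 50) + 1649210 × (650 − 123.005) = 804.47 + 869.13 = 1673.60 × 10⁶ N·mm.
M_n = 1673.60 kN·m.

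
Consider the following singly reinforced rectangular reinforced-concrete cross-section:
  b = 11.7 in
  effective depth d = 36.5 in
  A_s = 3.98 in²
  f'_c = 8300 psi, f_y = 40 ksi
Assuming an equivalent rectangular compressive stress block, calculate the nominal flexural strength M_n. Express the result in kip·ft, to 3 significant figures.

T = A_s f_y = 3.98 × 40 = 159.2 kips.
a = T/(0.85 f'_c b) = 159.2/(0.85 × 8.3 × 11.7) = 1.929 in.
M_n = T(d − a/2) = 159.2 × (36.5 − 0.9645) = 5657.3 kip·in = 5657.3/12 = 471.44 kip·ft.

M_n ≈ 471 kip·ft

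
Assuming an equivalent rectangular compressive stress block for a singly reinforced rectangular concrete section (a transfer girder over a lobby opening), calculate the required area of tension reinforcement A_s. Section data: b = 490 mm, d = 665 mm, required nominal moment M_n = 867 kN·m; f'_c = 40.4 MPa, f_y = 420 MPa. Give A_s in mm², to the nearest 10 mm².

A_s ≈ 3310 mm²

With M_n = 0.85 f'_c a b (d − a/2), solve the quadratic for a:
a = d − √(d² − 2M_n/(0.85 f'_c b)) = 665 − √(665² − 2 × 867×10⁶/(0.85 × 40.4 × 490)) = 82.61 mm.
A_s = 0.85 f'_c a b / f_y = 0.85 × 40.4 × 82.61 × 490 / 420 = 3309.6 mm².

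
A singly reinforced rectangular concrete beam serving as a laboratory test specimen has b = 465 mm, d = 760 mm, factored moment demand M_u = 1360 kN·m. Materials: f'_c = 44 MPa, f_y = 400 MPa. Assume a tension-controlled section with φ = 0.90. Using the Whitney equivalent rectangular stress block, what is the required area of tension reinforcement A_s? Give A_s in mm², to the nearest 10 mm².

A_s ≈ 5410 mm²

M_n = M_u/φ = 1360/0.90 = 1511.11 kN·m.
With M_n = 0.85 f'_c a b (d − a/2), solve the quadratic for a:
a = d − √(d² − 2M_n/(0.85 f'_c b)) = 760 − √(760² − 2 × 1511.11×10⁶/(0.85 × 44 × 465)) = 124.53 mm.
A_s = 0.85 f'_c a b / f_y = 0.85 × 44 × 124.53 × 465 / 400 = 5414.3 mm².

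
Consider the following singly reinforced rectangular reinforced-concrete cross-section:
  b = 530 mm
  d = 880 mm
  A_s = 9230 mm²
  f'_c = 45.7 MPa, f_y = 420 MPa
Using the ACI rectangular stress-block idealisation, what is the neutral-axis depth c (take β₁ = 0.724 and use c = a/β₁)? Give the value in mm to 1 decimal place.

c ≈ 260.1 mm

T = A_s f_y = 9230 × 420 = 3876600 N = 3876.6 kN.
Setting C = 0.85 f'_c a b equal to T: a = 3876600/(0.85 × 45.7 × 530) = 188.296 mm.
With β₁ = 0.724, c = a/β₁ = 188.296/0.724 = 260.1 mm.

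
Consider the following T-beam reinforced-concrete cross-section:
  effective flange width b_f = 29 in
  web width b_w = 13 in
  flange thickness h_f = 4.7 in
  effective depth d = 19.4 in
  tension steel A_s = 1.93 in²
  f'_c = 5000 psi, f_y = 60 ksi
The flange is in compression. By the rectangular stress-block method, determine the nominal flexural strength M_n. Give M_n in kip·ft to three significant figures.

M_n ≈ 183 kip·ft

Tension: T = A_s f_y = 1.93 × 60 = 115.8 kips.
Try a within the flange: a = T/(0.85 f'_c b_f) = 115.8/(0.85 × 5 × 29) = 0.940 in.
Since a = 0.940 ≤ h_f = 4.7 in, the stress block lies entirely in the flange; analyse as a rectangular beam of width b_f.
M_n = T(d − a/2) = 115.8 × (19.4 − 0.47) = 2192.1 kip·in.
M_n = 2192.1/12 = 182.68 kip·ft.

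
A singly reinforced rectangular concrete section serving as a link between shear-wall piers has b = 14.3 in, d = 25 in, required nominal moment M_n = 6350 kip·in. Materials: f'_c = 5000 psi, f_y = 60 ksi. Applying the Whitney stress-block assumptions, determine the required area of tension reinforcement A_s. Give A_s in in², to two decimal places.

A_s ≈ 4.66 in²

From M_n = 0.85 f'_c a b (d − a/2):
a = d − √(d² − 2M_n/(0.85 f'_c b)) = 25 − √(25² − 2 × 6350/(0.85 × 5 × 14.3)) = 4.603 in.
A_s = 0.85 f'_c a b / f_y = 0.85 × 5 × 4.603 × 14.3 / 60 = 4.662 in².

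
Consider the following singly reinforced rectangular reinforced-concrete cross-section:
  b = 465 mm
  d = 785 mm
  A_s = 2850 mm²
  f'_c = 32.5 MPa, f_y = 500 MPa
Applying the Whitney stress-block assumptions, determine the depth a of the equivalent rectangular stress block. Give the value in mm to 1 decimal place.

T = A_s f_y = 2850 × 500 = 1425000 N = 1425 kN.
Setting C = 0.85 f'_c a b equal to T: a = 1425000/(0.85 × 32.5 × 465) = 110.9 mm.

a ≈ 110.9 mm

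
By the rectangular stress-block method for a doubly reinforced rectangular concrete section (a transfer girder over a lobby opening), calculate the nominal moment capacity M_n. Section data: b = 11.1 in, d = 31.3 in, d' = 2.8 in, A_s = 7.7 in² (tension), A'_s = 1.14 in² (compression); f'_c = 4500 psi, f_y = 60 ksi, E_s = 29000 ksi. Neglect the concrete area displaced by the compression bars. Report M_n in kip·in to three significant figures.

Assume both steels yield.
a = (A_s − A'_s) f_y/(0.85 f'_c b) = (7.7 − 1.14) × 60/(0.85 × 4.5 × 11.1) = 9.270 in.
c = a/β₁ = 9.270/0.825 = 11.236 in; ε'_s = 0.003(c − d')/c = 0.0023 ≥ ε_y = 0.0021, so the compression steel yields.
M_n = (A_s − A'_s) f_y (d − a/2) + A'_s f_y (d − d') = 393.6 × (31.3 − 4.635) + 68.4 × (31.3 − 2.8) = 10495.3 + 1949.4 = 12444.7 kip·in.

M_n ≈ 12400 kip·in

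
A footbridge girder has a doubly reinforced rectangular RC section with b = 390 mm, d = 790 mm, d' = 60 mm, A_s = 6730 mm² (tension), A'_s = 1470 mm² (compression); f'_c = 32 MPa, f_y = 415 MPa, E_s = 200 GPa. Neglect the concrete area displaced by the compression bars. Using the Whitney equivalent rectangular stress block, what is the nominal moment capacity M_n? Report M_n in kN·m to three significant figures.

Assume both tension and compression steel yield.
Net tension couple steel: A_s − A'_s = 5260 mm².
a = (A_s − A'_s) f_y / (0.85 f'_c b) = 2182900/(0.85 × 32 × 390) = 205.78 mm.
c = a/β₁ = 205.78/0.821 = 250.65 mm; ε'_s = 0.003(c − d')/c = 0.0023 ≥ f_y/E_s = 0.0021, so compression steel does yield.
M_n = (A_s − A'_s) f_y (d − a/2) + A'_s f_y (d − d') = [2182900 × (790 − 102.89) + 610050 × (790 − 60)] × 10⁻⁶ = 1499.89 + 445.34 = 1945.23 kN·m.

M_n ≈ 1950 kN·m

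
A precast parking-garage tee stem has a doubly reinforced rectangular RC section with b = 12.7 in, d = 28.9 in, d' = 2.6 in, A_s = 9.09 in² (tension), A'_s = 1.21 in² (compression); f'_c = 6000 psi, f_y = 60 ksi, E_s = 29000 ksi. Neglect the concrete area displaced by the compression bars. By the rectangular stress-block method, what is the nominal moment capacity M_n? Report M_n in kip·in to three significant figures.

M_n ≈ 13800 kip·in

Assume both steels yield.
a = (A_s − A'_s) f_y/(0.85 f'_c b) = (9.09 − 1.21) × 60/(0.85 × 6 × 12.7) = 7.300 in.
c = a/β₁ = 7.300/0.75 = 9.733 in; ε'_s = 0.003(c − d')/c = 0.0022 ≥ ε_y = 0.0021, so the compression steel yields.
M_n = (A_s − A'_s) f_y (d − a/2) + A'_s f_y (d − d') = 472.8 × (28.9 − 3.65) + 72.6 × (28.9 − 2.6) = 11938.2 + 1909.4 = 13847.6 kip·in.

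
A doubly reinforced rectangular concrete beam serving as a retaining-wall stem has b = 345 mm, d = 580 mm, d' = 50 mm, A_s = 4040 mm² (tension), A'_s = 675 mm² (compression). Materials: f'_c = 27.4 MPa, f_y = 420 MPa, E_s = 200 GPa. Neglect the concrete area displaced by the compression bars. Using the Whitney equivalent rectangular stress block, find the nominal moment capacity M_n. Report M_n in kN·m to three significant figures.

Assume both tension and compression steel yield.
Net tension couple steel: A_s − A'_s = 3365 mm².
a = (A_s − A'_s) f_y / (0.85 f'_c b) = 1413300/(0.85 × 27.4 × 345) = 175.89 mm.
c = a/β₁ = 175.89/0.85 = 206.93 mm; ε'_s = 0.003(c − d')/c = 0.0023 ≥ f_y/E_s = 0.0021, so compression steel does yield.
M_n = (A_s − A'_s) f_y (d − a/2) + A'_s f_y (d − d') = [1413300 × (580 − 87.945) + 283500 × (580 − 50)] × 10⁻⁶ = 695.42 + 150.26 = 845.68 kN·m.

M_n ≈ 846 kN·m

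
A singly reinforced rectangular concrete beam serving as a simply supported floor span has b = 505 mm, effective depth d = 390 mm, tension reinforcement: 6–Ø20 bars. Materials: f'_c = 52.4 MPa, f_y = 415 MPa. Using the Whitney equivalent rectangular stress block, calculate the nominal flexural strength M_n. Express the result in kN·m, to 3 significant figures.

A_s = 6 × 314 = 1884 mm².
T = A_s f_y = 1884 × 415 = 781860 N = 781.86 kN.
From C = T: a = T/(0.85 f'_c b) = 781860/(0.85 × 52.4 × 505) = 34.76 mm.
M_n = T(d − a/2) = 781.86 kN × (390 − 17.38) mm = 291.34 kN·m.

M_n ≈ 291 kN·m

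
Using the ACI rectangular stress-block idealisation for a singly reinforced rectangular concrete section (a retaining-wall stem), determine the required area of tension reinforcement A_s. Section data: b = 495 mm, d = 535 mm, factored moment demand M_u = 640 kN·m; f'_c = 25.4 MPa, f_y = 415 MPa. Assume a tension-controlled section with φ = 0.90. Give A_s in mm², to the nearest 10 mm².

A_s ≈ 3700 mm²

M_n = M_u/φ = 640/0.90 = 711.111 kN·m.
With M_n = 0.85 f'_c a b (d − a/2), solve the quadratic for a:
a = d − √(d² − 2M_n/(0.85 f'_c b)) = 535 − √(535² − 2 × 711.111×10⁶/(0.85 × 25.4 × 495)) = 143.66 mm.
A_s = 0.85 f'_c a b / f_y = 0.85 × 25.4 × 143.66 × 495 / 415 = 3699.5 mm².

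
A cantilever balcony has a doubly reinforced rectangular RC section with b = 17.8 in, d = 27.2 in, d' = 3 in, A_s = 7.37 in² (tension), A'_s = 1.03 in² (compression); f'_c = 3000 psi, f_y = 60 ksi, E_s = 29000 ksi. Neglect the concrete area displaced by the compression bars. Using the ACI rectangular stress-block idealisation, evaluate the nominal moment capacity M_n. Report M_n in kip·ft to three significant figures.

M_n ≈ 854 kip·ft

Assume both steels yield.
a = (A_s − A'_s) f_y/(0.85 f'_c b) = (7.37 − 1.03) × 60/(0.85 × 3 × 17.8) = 8.381 in.
c = a/β₁ = 8.381/0.85 = 9.860 in; ε'_s = 0.003(c − d')/c = 0.0021 ≥ ε_y = 0.0021, so the compression steel yields.
M_n = (A_s − A'_s) f_y (d − a/2) + A'_s f_y (d − d') = 380.4 × (27.2 − 4.1905) + 61.8 × (27.2 − 3) = 8752.8 + 1495.6 = 10248.4 kip·in = 10248.4/12 = 854.03 kip·ft.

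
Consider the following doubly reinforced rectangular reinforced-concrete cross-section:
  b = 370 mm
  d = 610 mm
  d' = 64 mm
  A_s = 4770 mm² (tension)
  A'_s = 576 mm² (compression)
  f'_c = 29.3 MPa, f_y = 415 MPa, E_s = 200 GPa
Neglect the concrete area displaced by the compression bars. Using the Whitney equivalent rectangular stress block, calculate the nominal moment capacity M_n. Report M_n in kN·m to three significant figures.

M_n ≈ 1030 kN·m

Assume both tension and compression steel yield.
Net tension couple steel: A_s − A'_s = 4194 mm².
a = (A_s − A'_s) f_y / (0.85 f'_c b) = 1740510/(0.85 × 29.3 × 370) = 188.88 mm.
c = a/β₁ = 188.88/0.841 = 224.59 mm; ε'_s = 0.003(c − d')/c = 0.0021 ≥ f_y/E_s = 0.0021, so compression steel does yield.
M_n = (A_s − A'_s) f_y (d − a/2) + A'_s f_y (d − d') = [1740510 × (610 − 94.44) + 239040 × (610 − 64)] × 10⁻⁶ = 897.34 + 130.52 = 1027.86 kN·m.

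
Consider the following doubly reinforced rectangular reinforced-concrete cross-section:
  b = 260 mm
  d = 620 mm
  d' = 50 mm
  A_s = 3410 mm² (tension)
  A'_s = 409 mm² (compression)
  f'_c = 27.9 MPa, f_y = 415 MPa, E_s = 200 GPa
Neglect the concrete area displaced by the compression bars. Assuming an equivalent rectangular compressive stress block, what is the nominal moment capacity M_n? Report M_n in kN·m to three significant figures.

M_n ≈ 743 kN·m

Assume both tension and compression steel yield.
Net tension couple steel: A_s − A'_s = 3001 mm².
a = (A_s − A'_s) f_y / (0.85 f'_c b) = 1245415/(0.85 × 27.9 × 260) = 201.98 mm.
c = a/β₁ = 201.98/0.85 = 237.62 mm; ε'_s = 0.003(c − d')/c = 0.0024 ≥ f_y/E_s = 0.0021, so compression steel does yield.
M_n = (A_s − A'_s) f_y (d − a/2) + A'_s f_y (d − d') = [1245415 × (620 − 100.99) + 169735 × (620 − 50)] × 10⁻⁶ = 646.38 + 96.75 = 743.13 kN·m.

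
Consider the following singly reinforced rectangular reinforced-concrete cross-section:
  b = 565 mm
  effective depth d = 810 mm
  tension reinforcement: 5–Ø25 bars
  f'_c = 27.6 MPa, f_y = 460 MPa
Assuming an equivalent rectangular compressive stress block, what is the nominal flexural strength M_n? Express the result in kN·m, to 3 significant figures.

M_n ≈ 867 kN·m

A_s = 5 × 491 = 2455 mm².
T = A_s f_y = 2455 × 460 = 1129300 N = 1129.3 kN.
From C = T: a = T/(0.85 f'_c b) = 1129300/(0.85 × 27.6 × 565) = 85.20 mm.
M_n = T(d − a/2) = 1129.3 kN × (810 − 42.6) mm = 866.62 kN·m.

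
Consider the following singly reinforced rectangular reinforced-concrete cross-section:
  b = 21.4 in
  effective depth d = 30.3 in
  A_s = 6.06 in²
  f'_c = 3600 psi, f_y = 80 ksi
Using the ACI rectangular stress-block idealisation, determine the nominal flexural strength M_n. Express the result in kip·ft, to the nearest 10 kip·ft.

T = A_s f_y = 6.06 × 80 = 484.8 kips.
a = T/(0.85 f'_c b) = 484.8/(0.85 × 3.6 × 21.4) = 7.403 in.
M_n = T(d − a/2) = 484.8 × (30.3 − 3.7015) = 12895.0 kip·in = 12895.0/12 = 1074.58 kip·ft.

M_n ≈ 1070 kip·ft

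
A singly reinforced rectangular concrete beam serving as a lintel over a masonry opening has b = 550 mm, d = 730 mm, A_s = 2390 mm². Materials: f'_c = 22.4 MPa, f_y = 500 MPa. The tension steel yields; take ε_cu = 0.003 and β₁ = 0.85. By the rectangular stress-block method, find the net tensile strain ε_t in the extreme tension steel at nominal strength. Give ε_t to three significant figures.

a = A_s f_y/(0.85 f'_c b) = 114.11 mm.
β₁ = 0.85, so c = a/β₁ = 114.11/0.85 = 134.25 mm.
From the linear strain diagram with ε_cu = 0.003: ε_t = 0.003 (d − c)/c = 0.003 × (730 − 134.25)/134.25 = 0.0133.
Since ε_t ≥ 0.005, the section is tension-controlled.

ε_t ≈ 0.0133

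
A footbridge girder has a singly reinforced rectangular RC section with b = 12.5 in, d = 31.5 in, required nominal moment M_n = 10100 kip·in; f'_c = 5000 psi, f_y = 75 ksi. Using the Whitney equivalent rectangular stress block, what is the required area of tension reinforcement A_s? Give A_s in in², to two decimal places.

A_s ≈ 4.79 in²

From M_n = 0.85 f'_c a b (d − a/2):
a = d − √(d² − 2M_n/(0.85 f'_c b)) = 31.5 − √(31.5² − 2 × 10100/(0.85 × 5 × 12.5)) = 6.761 in.
A_s = 0.85 f'_c a b / f_y = 0.85 × 5 × 6.761 × 12.5 / 75 = 4.789 in².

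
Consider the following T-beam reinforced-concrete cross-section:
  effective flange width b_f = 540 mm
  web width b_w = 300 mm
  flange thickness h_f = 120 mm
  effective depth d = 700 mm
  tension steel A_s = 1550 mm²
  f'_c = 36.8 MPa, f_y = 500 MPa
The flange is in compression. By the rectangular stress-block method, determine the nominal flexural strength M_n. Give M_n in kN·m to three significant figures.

M_n ≈ 525 kN·m

Tension: T = A_s f_y = 1550 × 500 = 775000 N.
Try a within the flange: a = T/(0.85 f'_c b_f) = 775000/(0.85 × 36.8 × 540) = 45.88 mm.
Since a = 45.88 ≤ h_f = 120 mm, the stress block lies entirely in the flange; analyse as a rectangular beam of width b_f.
M_n = T(d − a/2) = 775000 × (700 − 22.94) = 524.72 × 10⁶ N·mm.
M_n = 524.72 kN·m.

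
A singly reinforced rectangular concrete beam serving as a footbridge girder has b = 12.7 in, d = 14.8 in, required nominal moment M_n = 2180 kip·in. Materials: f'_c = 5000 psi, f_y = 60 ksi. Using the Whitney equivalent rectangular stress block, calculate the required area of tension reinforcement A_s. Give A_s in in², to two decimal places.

From M_n = 0.85 f'_c a b (d − a/2):
a = d − √(d² − 2M_n/(0.85 f'_c b)) = 14.8 − √(14.8² − 2 × 2180/(0.85 × 5 × 12.7)) = 3.042 in.
A_s = 0.85 f'_c a b / f_y = 0.85 × 5 × 3.042 × 12.7 / 60 = 2.737 in².

A_s ≈ 2.74 in²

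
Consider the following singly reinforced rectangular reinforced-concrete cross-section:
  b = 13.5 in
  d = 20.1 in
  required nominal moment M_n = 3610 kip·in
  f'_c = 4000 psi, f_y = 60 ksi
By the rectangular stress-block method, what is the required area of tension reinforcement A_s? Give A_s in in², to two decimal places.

A_s ≈ 3.36 in²

From M_n = 0.85 f'_c a b (d − a/2):
a = d − √(d² − 2M_n/(0.85 f'_c b)) = 20.1 − √(20.1² − 2 × 3610/(0.85 × 4 × 13.5)) = 4.393 in.
A_s = 0.85 f'_c a b / f_y = 0.85 × 4 × 4.393 × 13.5 / 60 = 3.361 in².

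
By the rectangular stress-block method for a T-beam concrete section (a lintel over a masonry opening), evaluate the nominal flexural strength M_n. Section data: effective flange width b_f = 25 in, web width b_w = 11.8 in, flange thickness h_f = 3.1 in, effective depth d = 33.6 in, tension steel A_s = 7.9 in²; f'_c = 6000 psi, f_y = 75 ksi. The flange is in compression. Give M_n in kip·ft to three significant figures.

M_n ≈ 1530 kip·ft

Tension: T = A_s f_y = 7.9 × 75 = 592.5 kips.
Try a within the flange: a = T/(0.85 f'_c b_f) = 592.5/(0.85 × 6 × 25) = 4.647 in.
a = 4.647 > h_f = 3.1 in: the block extends into the web. Split into flange-overhang and web parts.
C_f = 0.85 f'_c (b_f − b_w) h_f = 0.85 × 6 × (25 − 11.8) × 3.1 = 208.7 kips.
Remaining web compression depth: a_w = (T − C_f)/(0.85 f'_c b_w) = (592.5 − 208.7)/(0.85 × 6 × 11.8) = 6.378 in.
M_n = C_f(d − h_f/2) + (T − C_f)(d − a_w/2) = 208.7 × (33.6 − 1.55) + 383.8 × (33.6 − 3.189) = 6688.8 + 11671.7 = 18360.5 kip·in.
M_n = 18360.5/12 = 1530.04 kip·ft.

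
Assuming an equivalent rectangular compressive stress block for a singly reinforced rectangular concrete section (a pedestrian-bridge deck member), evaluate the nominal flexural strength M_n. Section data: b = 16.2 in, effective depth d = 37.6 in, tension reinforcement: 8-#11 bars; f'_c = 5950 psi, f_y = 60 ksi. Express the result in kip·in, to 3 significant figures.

A_s = 8 × 1.56 = 12.48 in².
T = A_s f_y = 12.48 × 60 = 748.8 kips.
a = T/(0.85 f'_c b) = 748.8/(0.85 × 5.95 × 16.2) = 9.139 in.
M_n = T(d − a/2) = 748.8 × (37.6 − 4.5695) = 24733.2 kip·in.

M_n ≈ 24700 kip·in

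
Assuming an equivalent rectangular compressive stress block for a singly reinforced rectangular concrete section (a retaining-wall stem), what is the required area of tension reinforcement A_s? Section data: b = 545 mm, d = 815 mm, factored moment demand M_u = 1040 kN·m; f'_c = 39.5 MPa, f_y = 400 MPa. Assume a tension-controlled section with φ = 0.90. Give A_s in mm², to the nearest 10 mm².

A_s ≈ 3730 mm²

M_n = M_u/φ = 1040/0.90 = 1155.56 kN·m.
With M_n = 0.85 f'_c a b (d − a/2), solve the quadratic for a:
a = d − √(d² − 2M_n/(0.85 f'_c b)) = 815 − √(815² − 2 × 1155.56×10⁶/(0.85 × 39.5 × 545)) = 81.57 mm.
A_s = 0.85 f'_c a b / f_y = 0.85 × 39.5 × 81.57 × 545 / 400 = 3731.5 mm².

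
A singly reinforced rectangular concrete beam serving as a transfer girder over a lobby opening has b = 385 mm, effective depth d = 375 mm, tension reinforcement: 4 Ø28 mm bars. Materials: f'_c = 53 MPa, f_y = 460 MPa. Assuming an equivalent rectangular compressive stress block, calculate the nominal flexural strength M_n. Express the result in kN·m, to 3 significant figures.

A_s = 4 × 616 = 2464 mm².
T = A_s f_y = 2464 × 460 = 1133440 N = 1133.44 kN.
From C = T: a = T/(0.85 f'_c b) = 1133440/(0.85 × 53 × 385) = 65.35 mm.
M_n = T(d − a/2) = 1133.44 kN × (375 − 32.675) mm = 388.00 kN·m.

M_n ≈ 388 kN·m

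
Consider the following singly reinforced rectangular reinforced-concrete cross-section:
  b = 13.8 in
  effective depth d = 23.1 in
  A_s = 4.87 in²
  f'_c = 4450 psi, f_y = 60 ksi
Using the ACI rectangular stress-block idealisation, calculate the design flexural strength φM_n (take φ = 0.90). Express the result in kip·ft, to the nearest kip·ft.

T = A_s f_y = 4.87 × 60 = 292.2 kips.
a = T/(0.85 f'_c b) = 292.2/(0.85 × 4.45 × 13.8) = 5.598 in.
M_n = T(d − a/2) = 292.2 × (23.1 − 2.799) = 5932.0 kip·in = 5932.0/12 = 494.33 kip·ft.
φM_n = 0.90 × 494.33 = 444.90 kip·ft.

φM_n ≈ 445 kip·ft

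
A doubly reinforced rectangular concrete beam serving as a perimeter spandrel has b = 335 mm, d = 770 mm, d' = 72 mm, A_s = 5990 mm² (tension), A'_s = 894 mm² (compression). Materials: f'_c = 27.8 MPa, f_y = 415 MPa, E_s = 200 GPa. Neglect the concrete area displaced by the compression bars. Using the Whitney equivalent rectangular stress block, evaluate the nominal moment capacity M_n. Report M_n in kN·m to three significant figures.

Assume both tension and compression steel yield.
Net tension couple steel: A_s − A'_s = 5096 mm².
a = (A_s − A'_s) f_y / (0.85 f'_c b) = 2114840/(0.85 × 27.8 × 335) = 267.16 mm.
c = a/β₁ = 267.16/0.85 = 314.31 mm; ε'_s = 0.003(c − d')/c = 0.0023 ≥ f_y/E_s = 0.0021, so compression steel does yield.
M_n = (A_s − A'_s) f_y (d − a/2) + A'_s f_y (d − d') = [2114840 × (770 − 133.58) + 371010 × (770 − 72)] × 10⁻⁶ = 1345.93 + 258.96 = 1604.89 kN·m.

M_n ≈ 1600 kN·m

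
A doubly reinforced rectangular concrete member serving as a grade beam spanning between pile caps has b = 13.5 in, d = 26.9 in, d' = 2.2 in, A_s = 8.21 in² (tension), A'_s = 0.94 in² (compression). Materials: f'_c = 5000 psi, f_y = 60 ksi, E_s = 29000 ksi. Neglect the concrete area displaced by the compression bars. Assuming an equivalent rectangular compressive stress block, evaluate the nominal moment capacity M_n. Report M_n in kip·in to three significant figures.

Assume both steels yield.
a = (A_s − A'_s) f_y/(0.85 f'_c b) = (8.21 − 0.94) × 60/(0.85 × 5 × 13.5) = 7.603 in.
c = a/β₁ = 7.603/0.8 = 9.504 in; ε'_s = 0.003(c − d')/c = 0.0023 ≥ ε_y = 0.0021, so the compression steel yields.
M_n = (A_s − A'_s) f_y (d − a/2) + A'_s f_y (d − d') = 436.2 × (26.9 − 3.8015) + 56.4 × (26.9 − 2.2) = 10075.6 + 1393.1 = 11468.7 kip·in.

M_n ≈ 11500 kip·in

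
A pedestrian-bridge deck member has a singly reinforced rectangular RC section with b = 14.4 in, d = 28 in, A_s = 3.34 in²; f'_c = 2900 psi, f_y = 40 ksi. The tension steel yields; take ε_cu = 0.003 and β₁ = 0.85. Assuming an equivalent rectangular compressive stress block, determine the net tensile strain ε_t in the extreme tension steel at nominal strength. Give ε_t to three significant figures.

a = A_s f_y/(0.85 f'_c b) = 3.764 in.
β₁ = 0.85, so c = a/β₁ = 3.764/0.85 = 4.428 in.
From the linear strain diagram with ε_cu = 0.003: ε_t = 0.003 (d − c)/c = 0.003 × (28 − 4.428)/4.428 = 0.0160.
Since ε_t ≥ 0.005, the section is tension-controlled.

ε_t ≈ 0.0160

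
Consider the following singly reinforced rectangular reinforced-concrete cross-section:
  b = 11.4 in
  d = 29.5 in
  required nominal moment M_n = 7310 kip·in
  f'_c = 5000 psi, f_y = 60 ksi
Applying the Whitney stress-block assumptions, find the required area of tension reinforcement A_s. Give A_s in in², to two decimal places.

From M_n = 0.85 f'_c a b (d − a/2):
a = d − √(d² − 2M_n/(0.85 f'_c b)) = 29.5 − √(29.5² − 2 × 7310/(0.85 × 5 × 11.4)) = 5.657 in.
A_s = 0.85 f'_c a b / f_y = 0.85 × 5 × 5.657 × 11.4 / 60 = 4.568 in².

A_s ≈ 4.57 in²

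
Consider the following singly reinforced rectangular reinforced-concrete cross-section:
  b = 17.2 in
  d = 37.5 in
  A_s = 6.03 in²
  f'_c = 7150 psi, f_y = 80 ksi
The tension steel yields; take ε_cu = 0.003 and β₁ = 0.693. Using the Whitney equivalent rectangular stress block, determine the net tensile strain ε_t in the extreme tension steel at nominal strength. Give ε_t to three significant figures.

a = A_s f_y/(0.85 f'_c b) = 4.615 in.
β₁ = 0.693, so c = a/β₁ = 4.615/0.693 = 6.659 in.
From the linear strain diagram with ε_cu = 0.003: ε_t = 0.003 (d − c)/c = 0.003 × (37.5 − 6.659)/6.659 = 0.0139.
Since ε_t ≥ 0.005, the section is tension-controlled.

ε_t ≈ 0.0139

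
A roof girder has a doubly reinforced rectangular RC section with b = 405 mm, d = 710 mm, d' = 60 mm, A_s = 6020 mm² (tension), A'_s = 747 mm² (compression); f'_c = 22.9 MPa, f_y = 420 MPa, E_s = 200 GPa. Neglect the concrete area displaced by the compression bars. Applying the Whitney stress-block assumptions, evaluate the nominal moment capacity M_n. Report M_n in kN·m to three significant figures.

Assume both tension and compression steel yield.
Net tension couple steel: A_s − A'_s = 5273 mm².
a = (A_s − A'_s) f_y / (0.85 f'_c b) = 2214660/(0.85 × 22.9 × 405) = 280.93 mm.
c = a/β₁ = 280.93/0.85 = 330.51 mm; ε'_s = 0.003(c − d')/c = 0.0025 ≥ f_y/E_s = 0.0021, so compression steel does yield.
M_n = (A_s − A'_s) f_y (d − a/2) + A'_s f_y (d − d') = [2214660 × (710 − 140.465) + 313740 × (710 − 60)] × 10⁻⁶ = 1261.33 + 203.93 = 1465.26 kN·m.

M_n ≈ 1470 kN·m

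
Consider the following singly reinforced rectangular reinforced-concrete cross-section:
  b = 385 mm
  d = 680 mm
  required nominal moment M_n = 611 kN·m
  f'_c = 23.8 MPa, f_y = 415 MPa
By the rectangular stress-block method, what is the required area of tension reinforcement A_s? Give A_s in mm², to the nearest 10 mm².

A_s ≈ 2390 mm²

With M_n = 0.85 f'_c a b (d − a/2), solve the quadratic for a:
a = d − √(d² − 2M_n/(0.85 f'_c b)) = 680 − √(680² − 2 × 611×10⁶/(0.85 × 23.8 × 385)) = 127.28 mm.
A_s = 0.85 f'_c a b / f_y = 0.85 × 23.8 × 127.28 × 385 / 415 = 2388.7 mm².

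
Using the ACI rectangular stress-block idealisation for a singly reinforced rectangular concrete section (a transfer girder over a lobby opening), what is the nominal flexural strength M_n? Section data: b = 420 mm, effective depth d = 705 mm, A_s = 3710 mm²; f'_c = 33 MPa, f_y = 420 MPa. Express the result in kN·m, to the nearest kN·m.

T = A_s f_y = 3710 × 420 = 1558200 N = 1558.2 kN.
From C = T: a = T/(0.85 f'_c b) = 1558200/(0.85 × 33 × 420) = 132.26 mm.
M_n = T(d − a/2) = 1558.2 kN × (705 − 66.13) mm = 995.49 kN·m.

M_n ≈ 995 kN·m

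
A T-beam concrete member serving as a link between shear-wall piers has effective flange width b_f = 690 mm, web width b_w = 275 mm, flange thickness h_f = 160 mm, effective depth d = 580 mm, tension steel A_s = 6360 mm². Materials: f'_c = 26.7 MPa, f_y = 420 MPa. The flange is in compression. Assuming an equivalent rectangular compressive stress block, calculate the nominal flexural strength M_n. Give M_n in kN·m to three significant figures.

M_n ≈ 1320 kN·m

Tension: T = A_s f_y = 6360 × 420 = 2671200 N.
Try a within the flange: a = T/(0.85 f'_c b_f) = 2671200/(0.85 × 26.7 × 690) = 170.58 mm.
a = 170.58 > h_f = 160 mm: the block extends into the web. Split into flange-overhang and web parts.
C_f = 0.85 f'_c (b_f − b_w) h_f = 0.85 × 26.7 × (690 − 275) × 160 = 1506948 N.
Remaining web compression depth: a_w = (T − C_f)/(0.85 f'_c b_w) = (2671200 − 1506948)/(0.85 × 26.7 × 275) = 186.55 mm.
M_n = C_f(d − h_f/2) + (T − C_f)(d − a_w/2) = 1506948 × (580 − 80) + 1164252 × (580 − 93.275) = 753.47 + 566.67 = 1320.14 × 10⁶ N·mm.
M_n = 1320.14 kN·m.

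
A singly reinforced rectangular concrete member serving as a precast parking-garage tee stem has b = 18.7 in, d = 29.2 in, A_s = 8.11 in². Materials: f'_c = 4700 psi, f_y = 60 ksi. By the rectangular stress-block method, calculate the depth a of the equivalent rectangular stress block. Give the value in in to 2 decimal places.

a ≈ 6.51 in

T = A_s f_y = 8.11 × 60 = 486.6 kips.
a = T/(0.85 f'_c b) = 486.6/(0.85 × 4.7 × 18.7) = 6.51 in.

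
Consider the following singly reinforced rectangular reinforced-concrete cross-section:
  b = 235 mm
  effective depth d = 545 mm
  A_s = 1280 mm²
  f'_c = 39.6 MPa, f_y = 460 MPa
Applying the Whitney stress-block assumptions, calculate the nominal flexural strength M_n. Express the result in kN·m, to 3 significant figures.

T = A_s f_y = 1280 × 460 = 588800 N = 588.8 kN.
From C = T: a = T/(0.85 f'_c b) = 588800/(0.85 × 39.6 × 235) = 74.44 mm.
M_n = T(d − a/2) = 588.8 kN × (545 − 37.22) mm = 298.98 kN·m.

M_n ≈ 299 kN·m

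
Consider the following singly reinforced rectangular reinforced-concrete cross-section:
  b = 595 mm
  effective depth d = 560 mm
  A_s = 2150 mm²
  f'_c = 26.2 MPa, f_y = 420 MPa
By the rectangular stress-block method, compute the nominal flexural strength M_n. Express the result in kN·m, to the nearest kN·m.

T = A_s f_y = 2150 × 420 = 903000 N = 903 kN.
From C = T: a = T/(0.85 f'_c b) = 903000/(0.85 × 26.2 × 595) = 68.15 mm.
M_n = T(d − a/2) = 903 kN × (560 − 34.075) mm = 474.91 kN·m.

M_n ≈ 475 kN·m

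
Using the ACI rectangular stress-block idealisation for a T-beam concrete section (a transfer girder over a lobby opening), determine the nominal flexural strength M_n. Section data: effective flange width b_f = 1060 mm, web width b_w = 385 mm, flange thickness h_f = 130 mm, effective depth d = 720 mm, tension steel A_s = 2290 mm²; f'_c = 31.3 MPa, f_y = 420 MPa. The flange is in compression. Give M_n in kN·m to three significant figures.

M_n ≈ 676 kN·m

Tension: T = A_s f_y = 2290 × 420 = 961800 N.
Try a within the flange: a = T/(0.85 f'_c b_f) = 961800/(0.85 × 31.3 × 1060) = 34.10 mm.
Since a = 34.10 ≤ h_f = 130 mm, the stress block lies entirely in the flange; analyse as a rectangular beam of width b_f.
M_n = T(d − a/2) = 961800 × (720 − 17.05) = 676.10 × 10⁶ N·mm.
M_n = 676.10 kN·m.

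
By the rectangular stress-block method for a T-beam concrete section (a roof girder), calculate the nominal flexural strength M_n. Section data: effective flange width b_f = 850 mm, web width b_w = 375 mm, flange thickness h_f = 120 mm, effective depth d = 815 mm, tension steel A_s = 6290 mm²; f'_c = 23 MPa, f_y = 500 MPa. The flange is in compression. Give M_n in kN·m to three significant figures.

Tension: T = A_s f_y = 6290 × 500 = 3145000 N.
Try a within the flange: a = T/(0.85 f'_c b_f) = 3145000/(0.85 × 23 × 850) = 189.26 mm.
a = 189.26 > h_f = 120 mm: the block extends into the web. Split into flange-overhang and web parts.
C_f = 0.85 f'_c (b_f − b_w) h_f = 0.85 × 23 × (850 − 375) × 120 = 1114350 N.
Remaining web compression depth: a_w = (T − C_f)/(0.85 f'_c b_w) = (3145000 − 1114350)/(0.85 × 23 × 375) = 276.99 mm.
M_n = C_f(d − h_f/2) + (T − C_f)(d − a_w/2) = 1114350 × (815 − 60) + 2030650 × (815 − 138.495) = 841.33 + 1373.74 = 2215.07 × 10⁶ N·mm.
M_n = 2215.07 kN·m.

M_n ≈ 2220 kN·m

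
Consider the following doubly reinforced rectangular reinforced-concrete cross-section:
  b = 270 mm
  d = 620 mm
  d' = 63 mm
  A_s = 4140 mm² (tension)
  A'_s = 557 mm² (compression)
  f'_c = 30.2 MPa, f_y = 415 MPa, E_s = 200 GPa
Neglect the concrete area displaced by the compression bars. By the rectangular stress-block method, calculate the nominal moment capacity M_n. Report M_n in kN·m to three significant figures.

Assume both tension and compression steel yield.
Net tension couple steel: A_s − A'_s = 3583 mm².
a = (A_s − A'_s) f_y / (0.85 f'_c b) = 1486945/(0.85 × 30.2 × 270) = 214.54 mm.
c = a/β₁ = 214.54/0.834 = 257.24 mm; ε'_s = 0.003(c − d')/c = 0.0023 ≥ f_y/E_s = 0.0021, so compression steel does yield.
M_n = (A_s − A'_s) f_y (d − a/2) + A'_s f_y (d − d') = [1486945 × (620 − 107.27) + 231155 × (620 − 63)] × 10⁻⁶ = 762.40 + 128.75 = 891.15 kN·m.

M_n ≈ 891 kN·m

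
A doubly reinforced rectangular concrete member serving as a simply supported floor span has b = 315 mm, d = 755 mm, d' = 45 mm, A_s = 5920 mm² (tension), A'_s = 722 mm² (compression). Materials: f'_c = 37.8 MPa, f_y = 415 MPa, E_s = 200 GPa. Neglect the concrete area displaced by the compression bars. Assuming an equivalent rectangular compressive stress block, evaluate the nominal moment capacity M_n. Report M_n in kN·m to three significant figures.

Assume both tension and compression steel yield.
Net tension couple steel: A_s − A'_s = 5198 mm².
a = (A_s − A'_s) f_y / (0.85 f'_c b) = 2157170/(0.85 × 37.8 × 315) = 213.14 mm.
c = a/β₁ = 213.14/0.78 = 273.26 mm; ε'_s = 0.003(c − d')/c = 0.0025 ≥ f_y/E_s = 0.0021, so compression steel does yield.
M_n = (A_s − A'_s) f_y (d − a/2) + A'_s f_y (d − d') = [2157170 × (755 − 106.57) + 299630 × (755 − 45)] × 10⁻⁶ = 1398.77 + 212.74 = 1611.51 kN·m.

M_n ≈ 1610 kN·m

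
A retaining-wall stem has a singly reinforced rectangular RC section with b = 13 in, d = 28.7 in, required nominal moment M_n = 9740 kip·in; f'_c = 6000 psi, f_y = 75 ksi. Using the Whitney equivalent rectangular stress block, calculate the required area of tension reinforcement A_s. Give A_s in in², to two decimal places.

A_s ≈ 5.02 in²

From M_n = 0.85 f'_c a b (d − a/2):
a = d − √(d² − 2M_n/(0.85 f'_c b)) = 28.7 − √(28.7² − 2 × 9740/(0.85 × 6 × 13)) = 5.681 in.
A_s = 0.85 f'_c a b / f_y = 0.85 × 6 × 5.681 × 13 / 75 = 5.022 in².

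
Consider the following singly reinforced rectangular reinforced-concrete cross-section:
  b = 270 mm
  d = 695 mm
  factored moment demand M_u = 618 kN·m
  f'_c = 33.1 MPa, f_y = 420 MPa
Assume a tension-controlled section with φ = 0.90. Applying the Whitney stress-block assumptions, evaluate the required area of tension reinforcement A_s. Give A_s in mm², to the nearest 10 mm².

M_n = M_u/φ = 618/0.90 = 686.667 kN·m.
With M_n = 0.85 f'_c a b (d − a/2), solve the quadratic for a:
a = d − √(d² − 2M_n/(0.85 f'_c b)) = 695 − √(695² − 2 × 686.667×10⁶/(0.85 × 33.1 × 270)) = 145.24 mm.
A_s = 0.85 f'_c a b / f_y = 0.85 × 33.1 × 145.24 × 270 / 420 = 2626.9 mm².

A_s ≈ 2630 mm²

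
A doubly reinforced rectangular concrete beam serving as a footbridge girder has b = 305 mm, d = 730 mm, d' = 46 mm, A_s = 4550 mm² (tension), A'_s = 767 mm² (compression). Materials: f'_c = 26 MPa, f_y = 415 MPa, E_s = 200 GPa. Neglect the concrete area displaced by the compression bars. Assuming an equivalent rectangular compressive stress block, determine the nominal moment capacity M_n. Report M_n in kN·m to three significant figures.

M_n ≈ 1180 kN·m

Assume both tension and compression steel yield.
Net tension couple steel: A_s − A'_s = 3783 mm².
a = (A_s − A'_s) f_y / (0.85 f'_c b) = 1569945/(0.85 × 26 × 305) = 232.91 mm.
c = a/β₁ = 232.91/0.85 = 274.01 mm; ε'_s = 0.003(c − d')/c = 0.0025 ≥ f_y/E_s = 0.0021, so compression steel does yield.
M_n = (A_s − A'_s) f_y (d − a/2) + A'_s f_y (d − d') = [1569945 × (730 − 116.455) + 318305 × (730 − 46)] × 10⁻⁶ = 963.23 + 217.72 = 1180.95 kN·m.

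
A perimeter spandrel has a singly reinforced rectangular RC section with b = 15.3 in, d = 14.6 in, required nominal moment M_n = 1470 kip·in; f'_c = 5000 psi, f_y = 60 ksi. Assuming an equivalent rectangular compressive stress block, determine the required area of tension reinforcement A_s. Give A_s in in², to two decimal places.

From M_n = 0.85 f'_c a b (d − a/2):
a = d − √(d² − 2M_n/(0.85 f'_c b)) = 14.6 − √(14.6² − 2 × 1470/(0.85 × 5 × 15.3)) = 1.641 in.
A_s = 0.85 f'_c a b / f_y = 0.85 × 5 × 1.641 × 15.3 / 60 = 1.778 in².

A_s ≈ 1.78 in²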